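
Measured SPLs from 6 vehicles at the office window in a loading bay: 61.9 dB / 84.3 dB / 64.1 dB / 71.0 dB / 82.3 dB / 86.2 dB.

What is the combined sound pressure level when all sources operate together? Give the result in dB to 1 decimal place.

89.4 dB

Sum in the linear (power) domain: Σ 10^(Lᵢ/10) = 10^(61.9/10) + 10^(84.3/10) + 10^(64.1/10) + 10^(71.0/10) + 10^(82.3/10) + 10^(86.2/10) = 8.726e+08.
L_total = 10·log₁₀(8.726e+08) = 89.4 dB.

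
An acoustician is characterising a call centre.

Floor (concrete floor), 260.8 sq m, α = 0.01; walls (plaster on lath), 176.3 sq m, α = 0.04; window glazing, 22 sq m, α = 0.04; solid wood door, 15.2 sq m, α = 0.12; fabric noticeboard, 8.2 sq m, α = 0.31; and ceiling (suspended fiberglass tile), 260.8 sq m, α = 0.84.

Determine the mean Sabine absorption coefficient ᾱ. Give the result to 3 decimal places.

Total surface area S = 743.3 sq m.
Weighted sum Σ Sα = 233.978.
ᾱ = A/S = 0.315.

0.315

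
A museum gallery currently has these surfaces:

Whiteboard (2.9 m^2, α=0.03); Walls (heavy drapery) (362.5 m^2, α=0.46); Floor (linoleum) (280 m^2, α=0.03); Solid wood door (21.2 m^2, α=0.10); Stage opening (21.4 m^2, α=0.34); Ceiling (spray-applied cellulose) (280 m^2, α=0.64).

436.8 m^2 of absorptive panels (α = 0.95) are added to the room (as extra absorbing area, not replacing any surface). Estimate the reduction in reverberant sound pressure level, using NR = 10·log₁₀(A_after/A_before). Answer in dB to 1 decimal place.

Total absorption A_before = 2.9·0.03 + 362.5·0.46 + 280·0.03 + 21.2·0.10 + 21.4·0.34 + 280·0.64
  = 0.087 + 166.750 + 8.400 + 2.120 + 7.276 + 179.200 = 363.833 m^2 sabins.
Added absorption = 436.8 × 0.95 = 414.960 sabins.
A_after = 363.833 + 414.960 = 778.793 sabins.
Reduction = 10 log₁₀(A_after/A_before) = 10 log₁₀(2.1405) = 3.3 dB.

3.3 dB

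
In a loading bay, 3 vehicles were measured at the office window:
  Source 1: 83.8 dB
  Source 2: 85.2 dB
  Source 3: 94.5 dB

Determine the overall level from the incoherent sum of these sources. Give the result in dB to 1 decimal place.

Σ 10^(Lᵢ/10) = 3.389e+09.
Back to dB: 10·log₁₀ Σ = 95.3 dB.

95.3 dB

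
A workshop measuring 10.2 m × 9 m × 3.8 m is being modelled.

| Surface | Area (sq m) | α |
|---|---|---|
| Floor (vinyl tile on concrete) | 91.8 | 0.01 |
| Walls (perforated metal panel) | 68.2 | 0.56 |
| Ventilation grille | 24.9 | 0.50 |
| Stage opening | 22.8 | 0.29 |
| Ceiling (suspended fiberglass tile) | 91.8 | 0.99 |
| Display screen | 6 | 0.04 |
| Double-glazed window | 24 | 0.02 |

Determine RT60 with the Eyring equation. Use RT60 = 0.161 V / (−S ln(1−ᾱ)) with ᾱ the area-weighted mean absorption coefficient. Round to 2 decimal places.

S = Σ Sᵢ = 329.5 sq m.
Absorption A = 91.8×0.01 + 68.2×0.56 + 24.9×0.50 + 22.8×0.29 + 91.8×0.99 + 6×0.04 + 24×0.02 = 149.774 sabins.
ᾱ = 149.774 / 329.5 = 0.4545.
−S·ln(1−ᾱ) = −329.5 × ln(1 − 0.4545) = 199.694.
V = 10.2 × 9 × 3.8 = 348.84 m³.
RT60 = 0.161 × 348.84 / 199.694 = 0.28 s.

0.28 seconds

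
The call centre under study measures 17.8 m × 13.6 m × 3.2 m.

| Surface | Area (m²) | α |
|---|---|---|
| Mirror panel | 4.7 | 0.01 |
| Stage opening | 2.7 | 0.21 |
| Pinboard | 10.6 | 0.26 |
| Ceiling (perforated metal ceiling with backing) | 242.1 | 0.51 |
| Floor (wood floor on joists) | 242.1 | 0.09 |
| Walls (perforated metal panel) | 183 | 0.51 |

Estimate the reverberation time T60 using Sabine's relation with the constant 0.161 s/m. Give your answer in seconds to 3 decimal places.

A = Σ Sᵢαᵢ = 4.7*0.01 + 2.7*0.21 + 10.6*0.26 + 242.1*0.51 + 242.1*0.09 + 183*0.51 = 241.960 sabins.
V = 17.8·13.6·3.2 = 774.656 m³.
RT60 = 0.161 · V / A = 0.161 × 774.656 / 241.960 = 0.515 s.

0.515 seconds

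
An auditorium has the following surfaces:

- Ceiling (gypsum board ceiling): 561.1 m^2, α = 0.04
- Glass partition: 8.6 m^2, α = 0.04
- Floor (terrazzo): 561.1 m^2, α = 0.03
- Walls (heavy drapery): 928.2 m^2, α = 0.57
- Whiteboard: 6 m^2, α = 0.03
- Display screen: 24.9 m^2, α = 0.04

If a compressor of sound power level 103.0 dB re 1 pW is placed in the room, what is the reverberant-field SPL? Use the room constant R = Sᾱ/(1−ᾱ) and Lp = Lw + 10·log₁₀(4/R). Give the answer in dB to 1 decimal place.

Σ(Sᵢαᵢ) = 561.1·0.04 + 8.6·0.04 + 561.1·0.03 + 928.2·0.57 + 6·0.03 + 24.9·0.04 = 569.871; total area S = 2089.9 m^2.
ᾱ = 569.871/2089.9 = 0.2727; R = Sᾱ/(1−ᾱ) = 569.871/(1−0.2727) = 783.543 m^2.
Lp = 103.0 + 10·log₁₀(4/783.543) = 103.0 + (-22.92) = 80.1 dB.

80.1 dB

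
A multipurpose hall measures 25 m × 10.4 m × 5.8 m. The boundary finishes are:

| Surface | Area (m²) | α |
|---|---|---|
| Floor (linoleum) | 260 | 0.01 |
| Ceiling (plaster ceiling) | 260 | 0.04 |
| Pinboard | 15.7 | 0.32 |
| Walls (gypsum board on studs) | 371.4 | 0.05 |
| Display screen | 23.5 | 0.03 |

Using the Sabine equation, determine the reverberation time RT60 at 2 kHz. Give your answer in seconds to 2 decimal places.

Equivalent absorption area: A = 260×0.01 + 260×0.04 + 15.7×0.32 + 371.4×0.05 + 23.5×0.03 = 37.299 m².
Room volume: 1508 m³.
T = 0.161 V/A = 0.161·1508/37.299 = 6.51 s.

6.51 s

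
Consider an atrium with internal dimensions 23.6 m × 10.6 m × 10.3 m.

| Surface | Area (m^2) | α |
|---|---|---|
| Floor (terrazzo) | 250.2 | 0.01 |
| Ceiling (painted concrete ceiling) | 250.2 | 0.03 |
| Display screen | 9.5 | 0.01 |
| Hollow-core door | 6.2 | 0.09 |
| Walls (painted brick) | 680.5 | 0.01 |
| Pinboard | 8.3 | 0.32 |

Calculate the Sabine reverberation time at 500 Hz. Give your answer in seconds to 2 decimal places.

Total absorption A = 250.2·0.01 + 250.2·0.03 + 9.5·0.01 + 6.2·0.09 + 680.5·0.01 + 8.3·0.32
  = 2.502 + 7.506 + 0.095 + 0.558 + 6.805 + 2.656 = 20.122 m^2 sabins.
Room volume: 2576.648 m³.
T = 0.161 V/A = 0.161·2576.648/20.122 = 20.62 s.

20.62 s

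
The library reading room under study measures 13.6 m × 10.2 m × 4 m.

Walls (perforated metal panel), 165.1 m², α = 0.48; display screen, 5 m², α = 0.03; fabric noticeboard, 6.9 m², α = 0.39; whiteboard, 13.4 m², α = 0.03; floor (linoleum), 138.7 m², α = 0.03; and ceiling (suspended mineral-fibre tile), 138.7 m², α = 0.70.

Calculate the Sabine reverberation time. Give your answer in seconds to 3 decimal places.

Equivalent absorption area: A = 165.1*0.48 + 5*0.03 + 6.9*0.39 + 13.4*0.03 + 138.7*0.03 + 138.7*0.70 = 183.742 m².
Volume V = 13.6 × 10.2 × 4 = 554.88 m³.
T = 0.161 V/A = 0.161·554.88/183.742 = 0.486 s.

0.486 s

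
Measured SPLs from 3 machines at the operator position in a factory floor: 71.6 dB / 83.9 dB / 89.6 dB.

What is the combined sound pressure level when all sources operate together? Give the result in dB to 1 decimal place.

90.7 dB

Sum in the linear (power) domain: Σ 10^(Lᵢ/10) = 10^(71.6/10) + 10^(83.9/10) + 10^(89.6/10) = 1.172e+09.
Combined level = 10 log₁₀(1.172e+09) = 90.7 dB.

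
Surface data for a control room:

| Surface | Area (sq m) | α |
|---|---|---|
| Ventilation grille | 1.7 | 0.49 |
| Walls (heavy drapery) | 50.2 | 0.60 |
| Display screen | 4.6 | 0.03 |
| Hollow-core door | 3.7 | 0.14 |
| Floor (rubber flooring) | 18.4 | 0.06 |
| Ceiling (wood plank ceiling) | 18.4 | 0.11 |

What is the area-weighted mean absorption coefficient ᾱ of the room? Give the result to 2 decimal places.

0.36

S = Σ Sᵢ = 1.7 + 50.2 + 4.6 + 3.7 + 18.4 + 18.4 = 97.0 sq m.
A = 1.7*0.49 + 50.2*0.60 + 4.6*0.03 + 3.7*0.14 + 18.4*0.06 + 18.4*0.11 = 34.737 sabins.
ᾱ = 34.737 / 97.0 = 0.36.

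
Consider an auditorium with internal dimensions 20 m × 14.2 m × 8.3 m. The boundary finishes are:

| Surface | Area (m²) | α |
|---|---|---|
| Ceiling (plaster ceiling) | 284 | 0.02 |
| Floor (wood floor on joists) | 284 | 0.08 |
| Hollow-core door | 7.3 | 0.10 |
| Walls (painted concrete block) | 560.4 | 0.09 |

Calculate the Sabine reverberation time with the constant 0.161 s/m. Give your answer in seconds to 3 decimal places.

4.770 s

Equivalent absorption area: A = 284·0.02 + 284·0.08 + 7.3·0.10 + 560.4·0.09 = 79.566 m².
Volume V = 20 × 14.2 × 8.3 = 2357.2 m³.
Sabine: RT60 = 0.161 × 2357.2 / 79.566 = 4.770 s.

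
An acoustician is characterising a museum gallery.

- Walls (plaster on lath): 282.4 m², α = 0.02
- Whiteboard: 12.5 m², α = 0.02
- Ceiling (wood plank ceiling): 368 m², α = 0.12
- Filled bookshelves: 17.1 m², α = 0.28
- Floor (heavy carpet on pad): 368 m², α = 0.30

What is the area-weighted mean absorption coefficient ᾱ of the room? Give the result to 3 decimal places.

0.158

Total surface area S = 1048.0 m².
A = 282.4×0.02 + 12.5×0.02 + 368×0.12 + 17.1×0.28 + 368×0.30 = 165.246 sabins.
ᾱ = A/S = 0.158.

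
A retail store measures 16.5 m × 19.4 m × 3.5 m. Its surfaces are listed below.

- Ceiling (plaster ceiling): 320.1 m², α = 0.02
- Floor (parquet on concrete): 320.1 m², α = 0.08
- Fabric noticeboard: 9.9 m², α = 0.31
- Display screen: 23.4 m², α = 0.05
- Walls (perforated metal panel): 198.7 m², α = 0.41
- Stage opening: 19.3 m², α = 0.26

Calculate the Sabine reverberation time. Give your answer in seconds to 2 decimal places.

1.47 s

A = Σ Sᵢαᵢ = 320.1·0.02 + 320.1·0.08 + 9.9·0.31 + 23.4·0.05 + 198.7·0.41 + 19.3·0.26 = 122.734 sabins.
Room volume: 1120.35 m³.
T = 0.161 V/A = 0.161·1120.35/122.734 = 1.47 s.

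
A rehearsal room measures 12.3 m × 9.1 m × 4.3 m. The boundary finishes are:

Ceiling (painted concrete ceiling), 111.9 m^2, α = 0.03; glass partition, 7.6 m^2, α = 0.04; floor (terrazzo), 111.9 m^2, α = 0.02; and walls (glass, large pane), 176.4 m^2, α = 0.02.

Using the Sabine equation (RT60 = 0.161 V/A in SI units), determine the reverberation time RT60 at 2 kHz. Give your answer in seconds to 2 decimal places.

Total absorption A = 111.9·0.03 + 7.6·0.04 + 111.9·0.02 + 176.4·0.02
  = 3.357 + 0.304 + 2.238 + 3.528 = 9.427 m^2 sabins.
V = 12.3·9.1·4.3 = 481.299 m³.
Sabine: RT60 = 0.161 × 481.299 / 9.427 = 8.22 s.

8.22 sec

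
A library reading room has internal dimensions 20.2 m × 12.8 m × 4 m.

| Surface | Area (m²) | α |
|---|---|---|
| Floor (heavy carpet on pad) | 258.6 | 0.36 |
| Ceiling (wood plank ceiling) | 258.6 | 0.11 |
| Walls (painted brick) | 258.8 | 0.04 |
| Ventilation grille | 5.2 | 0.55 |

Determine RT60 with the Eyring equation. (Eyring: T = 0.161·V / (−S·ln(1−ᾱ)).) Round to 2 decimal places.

1.13 sec

Total surface area S = 258.6 + 258.6 + 258.8 + 5.2 = 781.2 m².
Absorption A = 258.6×0.36 + 258.6×0.11 + 258.8×0.04 + 5.2×0.55 = 134.754 sabins.
ᾱ = 134.754 / 781.2 = 0.1725.
Eyring denominator: −S ln(1−ᾱ) = 147.917.
V = 20.2 × 12.8 × 4 = 1034.24 m³.
RT60 = 0.161 × 1034.24 / 147.917 = 1.13 s.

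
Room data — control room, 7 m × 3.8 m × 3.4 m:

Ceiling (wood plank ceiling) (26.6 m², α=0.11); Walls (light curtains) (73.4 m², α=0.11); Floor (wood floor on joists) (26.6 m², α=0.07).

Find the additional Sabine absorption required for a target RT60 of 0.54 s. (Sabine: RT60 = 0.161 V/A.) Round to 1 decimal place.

14.1 sabins

Equivalent absorption area: A₁ = 26.6*0.11 + 73.4*0.11 + 26.6*0.07 = 12.862 m².
For T = 0.54 s, need A₂ = 0.161·V/T = 0.161·90.44/0.54 = 26.965 sabins.
Shortfall: 26.965 − 12.862 = 14.1 sabins.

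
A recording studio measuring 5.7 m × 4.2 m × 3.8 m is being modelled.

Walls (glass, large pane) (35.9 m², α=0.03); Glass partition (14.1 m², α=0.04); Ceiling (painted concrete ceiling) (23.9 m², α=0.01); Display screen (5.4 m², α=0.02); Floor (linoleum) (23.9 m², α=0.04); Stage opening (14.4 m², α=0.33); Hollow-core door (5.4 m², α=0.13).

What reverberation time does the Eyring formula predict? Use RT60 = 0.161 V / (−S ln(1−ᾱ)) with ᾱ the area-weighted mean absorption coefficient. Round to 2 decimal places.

Total surface area S = 35.9 + 14.1 + 23.9 + 5.4 + 23.9 + 14.4 + 5.4 = 123.0 m².
Σ(Sᵢαᵢ) = 35.9·0.03 + 14.1·0.04 + 23.9·0.01 + 5.4·0.02 + 23.9·0.04 + 14.4·0.33 + 5.4·0.13 = 8.398.
ᾱ = 8.398 / 123.0 = 0.0683.
Eyring denominator: −S ln(1−ᾱ) = 8.702.
V = 5.7 × 4.2 × 3.8 = 90.972 m³.
T = 0.161·V/[−S·ln(1−ᾱ)] = 0.161·90.972/8.702 = 1.68 s.

1.68 seconds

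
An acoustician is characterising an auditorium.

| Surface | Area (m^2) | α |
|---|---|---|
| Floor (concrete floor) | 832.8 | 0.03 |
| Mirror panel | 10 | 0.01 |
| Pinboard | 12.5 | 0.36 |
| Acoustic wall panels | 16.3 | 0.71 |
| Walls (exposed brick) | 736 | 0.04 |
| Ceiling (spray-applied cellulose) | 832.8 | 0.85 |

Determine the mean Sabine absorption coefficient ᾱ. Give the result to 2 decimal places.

Total surface area S = 2440.4 m^2.
A = 832.8×0.03 + 10×0.01 + 12.5×0.36 + 16.3×0.71 + 736×0.04 + 832.8×0.85 = 778.477 sabins.
ᾱ = A/S = 0.32.

0.32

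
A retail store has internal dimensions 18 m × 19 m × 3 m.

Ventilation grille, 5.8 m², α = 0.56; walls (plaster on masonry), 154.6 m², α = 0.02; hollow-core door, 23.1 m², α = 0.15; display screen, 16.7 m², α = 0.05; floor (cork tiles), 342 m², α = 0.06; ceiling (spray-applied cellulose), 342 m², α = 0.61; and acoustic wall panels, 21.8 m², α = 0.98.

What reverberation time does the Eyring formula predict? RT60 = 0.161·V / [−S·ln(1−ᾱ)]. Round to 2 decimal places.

0.54 seconds

S = Σ Sᵢ = 906.0 m².
Σ(Sᵢαᵢ) = 5.8·0.56 + 154.6·0.02 + 23.1·0.15 + 16.7·0.05 + 342·0.06 + 342·0.61 + 21.8·0.98 = 261.144.
Mean coefficient ᾱ = A/S = 0.2882.
Eyring denominator: −S ln(1−ᾱ) = 308.002.
V = 18 × 19 × 3 = 1026 m³.
RT60 = 0.161 × 1026 / 308.002 = 0.54 s.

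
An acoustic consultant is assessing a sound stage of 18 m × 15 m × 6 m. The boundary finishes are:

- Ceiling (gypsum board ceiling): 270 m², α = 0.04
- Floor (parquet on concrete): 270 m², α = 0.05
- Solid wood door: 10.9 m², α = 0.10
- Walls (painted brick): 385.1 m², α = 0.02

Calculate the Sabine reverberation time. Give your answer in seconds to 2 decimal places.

Total absorption A = 270×0.04 + 270×0.05 + 10.9×0.10 + 385.1×0.02
  = 10.800 + 13.500 + 1.090 + 7.702 = 33.092 m² sabins.
Room volume: 1620 m³.
Sabine: RT60 = 0.161 × 1620 / 33.092 = 7.88 s.

7.88 seconds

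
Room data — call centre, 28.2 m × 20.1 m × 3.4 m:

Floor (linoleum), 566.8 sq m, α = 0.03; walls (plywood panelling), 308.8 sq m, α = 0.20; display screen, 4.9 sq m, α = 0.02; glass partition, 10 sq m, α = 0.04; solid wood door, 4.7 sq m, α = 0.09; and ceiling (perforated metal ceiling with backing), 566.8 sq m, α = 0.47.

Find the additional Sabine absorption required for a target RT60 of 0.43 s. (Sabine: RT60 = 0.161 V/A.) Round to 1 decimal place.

375.5 sabins

Equivalent absorption area: A₁ = 566.8·0.03 + 308.8·0.20 + 4.9·0.02 + 10·0.04 + 4.7·0.09 + 566.8·0.47 = 346.081 sq m.
V = 1927.188 m³. Required absorption A₂ = 0.161 × 1927.188 / 0.43 = 721.575 sabins.
Additional absorption ΔA = 721.575 − 346.081 = 375.5 sabins.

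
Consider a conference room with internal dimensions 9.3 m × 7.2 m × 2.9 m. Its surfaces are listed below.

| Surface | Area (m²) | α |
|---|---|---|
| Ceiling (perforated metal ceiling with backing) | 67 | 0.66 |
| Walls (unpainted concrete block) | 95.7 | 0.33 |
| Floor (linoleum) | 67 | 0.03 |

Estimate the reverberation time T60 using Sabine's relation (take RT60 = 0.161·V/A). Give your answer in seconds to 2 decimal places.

0.40 s

Summing Sᵢαᵢ: 44.220 + 31.581 + 2.010 → A = 77.811 sabins.
Room volume: 194.184 m³.
T = 0.161 V/A = 0.161·194.184/77.811 = 0.40 s.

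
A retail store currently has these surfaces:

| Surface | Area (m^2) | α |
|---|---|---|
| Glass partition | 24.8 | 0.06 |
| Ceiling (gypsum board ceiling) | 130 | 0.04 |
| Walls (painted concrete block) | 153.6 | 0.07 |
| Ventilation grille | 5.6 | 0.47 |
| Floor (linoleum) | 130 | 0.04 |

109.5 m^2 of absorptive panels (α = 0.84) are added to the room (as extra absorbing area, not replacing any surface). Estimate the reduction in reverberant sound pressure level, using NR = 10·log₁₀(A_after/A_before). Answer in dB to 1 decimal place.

A_before = Σ Sᵢαᵢ = 24.8*0.06 + 130*0.04 + 153.6*0.07 + 5.6*0.47 + 130*0.04 = 25.272 sabins.
Added absorption = 109.5 × 0.84 = 91.980 sabins.
New total A_after = 117.252 sabins.
Reduction = 10 log₁₀(A_after/A_before) = 10 log₁₀(4.6396) = 6.7 dB.

6.7 dB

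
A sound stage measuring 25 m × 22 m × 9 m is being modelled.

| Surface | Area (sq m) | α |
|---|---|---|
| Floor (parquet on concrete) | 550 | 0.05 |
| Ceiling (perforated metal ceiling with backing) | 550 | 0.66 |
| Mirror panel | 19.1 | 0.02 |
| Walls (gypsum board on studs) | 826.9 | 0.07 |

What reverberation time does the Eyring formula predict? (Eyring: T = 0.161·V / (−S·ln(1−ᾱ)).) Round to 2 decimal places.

S = Σ Sᵢ = 1946.0 sq m.
Absorption A = 550·0.05 + 550·0.66 + 19.1·0.02 + 826.9·0.07 = 448.765 sabins.
ᾱ = 448.765 / 1946.0 = 0.2306.
−S·ln(1−ᾱ) = −1946.0 × ln(1 − 0.2306) = 510.133.
V = 25 × 22 × 9 = 4950 m³.
RT60 = 0.161 × 4950 / 510.133 = 1.56 s.

1.56 sec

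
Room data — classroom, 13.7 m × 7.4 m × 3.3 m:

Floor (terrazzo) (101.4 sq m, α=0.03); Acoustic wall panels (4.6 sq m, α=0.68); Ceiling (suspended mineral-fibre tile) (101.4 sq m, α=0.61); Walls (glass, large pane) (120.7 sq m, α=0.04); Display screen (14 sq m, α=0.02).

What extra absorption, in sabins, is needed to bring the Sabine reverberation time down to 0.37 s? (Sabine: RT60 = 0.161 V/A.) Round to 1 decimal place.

72.4 sabins

A₁ = Σ Sᵢαᵢ = 101.4·0.03 + 4.6·0.68 + 101.4·0.61 + 120.7·0.04 + 14·0.02 = 73.132 sabins.
V = 334.554 m³. Required absorption A₂ = 0.161 × 334.554 / 0.37 = 145.576 sabins.
Shortfall: 145.576 − 73.132 = 72.4 sabins.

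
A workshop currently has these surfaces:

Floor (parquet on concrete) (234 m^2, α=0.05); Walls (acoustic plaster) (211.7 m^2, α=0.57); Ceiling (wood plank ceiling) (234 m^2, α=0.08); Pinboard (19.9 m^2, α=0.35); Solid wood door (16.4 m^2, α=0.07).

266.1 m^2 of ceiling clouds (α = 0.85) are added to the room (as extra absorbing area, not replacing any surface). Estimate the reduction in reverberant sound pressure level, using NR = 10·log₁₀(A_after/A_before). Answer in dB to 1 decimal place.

3.8 dB

Total absorption A_before = 234×0.05 + 211.7×0.57 + 234×0.08 + 19.9×0.35 + 16.4×0.07
  = 11.700 + 120.669 + 18.720 + 6.965 + 1.148 = 159.202 m^2 sabins.
Treatment contributes 266.1·0.85 = 226.185 sabins.
A_after = 159.202 + 226.185 = 385.387 sabins.
Reduction = 10 log₁₀(A_after/A_before) = 10 log₁₀(2.4207) = 3.8 dB.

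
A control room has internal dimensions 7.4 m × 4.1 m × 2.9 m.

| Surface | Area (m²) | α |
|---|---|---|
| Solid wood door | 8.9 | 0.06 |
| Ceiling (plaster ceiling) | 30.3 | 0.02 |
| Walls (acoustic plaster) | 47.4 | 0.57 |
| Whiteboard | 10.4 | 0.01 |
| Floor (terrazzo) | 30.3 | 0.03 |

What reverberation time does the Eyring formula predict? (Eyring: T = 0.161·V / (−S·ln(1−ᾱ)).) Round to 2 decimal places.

Total surface area S = 8.9 + 30.3 + 47.4 + 10.4 + 30.3 = 127.3 m².
Σ(Sᵢαᵢ) = 8.9×0.06 + 30.3×0.02 + 47.4×0.57 + 10.4×0.01 + 30.3×0.03 = 29.171.
Mean coefficient ᾱ = A/S = 0.2292.
Eyring denominator: −S ln(1−ᾱ) = 33.140.
V = 7.4 × 4.1 × 2.9 = 87.986 m³.
T = 0.161·V/[−S·ln(1−ᾱ)] = 0.161·87.986/33.140 = 0.43 s.

0.43 seconds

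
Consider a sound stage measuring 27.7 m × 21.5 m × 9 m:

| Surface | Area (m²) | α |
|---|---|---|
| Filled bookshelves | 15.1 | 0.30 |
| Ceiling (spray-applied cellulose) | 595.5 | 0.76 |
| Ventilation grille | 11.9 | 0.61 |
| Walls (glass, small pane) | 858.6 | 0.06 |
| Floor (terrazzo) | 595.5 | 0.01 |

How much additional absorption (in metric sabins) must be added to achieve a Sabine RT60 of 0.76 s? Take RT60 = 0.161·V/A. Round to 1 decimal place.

A₁ = Σ Sᵢαᵢ = 15.1×0.30 + 595.5×0.76 + 11.9×0.61 + 858.6×0.06 + 595.5×0.01 = 521.840 sabins.
Target A₂ = 0.161·5359.95/0.76 = 1135.463 sabins (V = 5359.95 m³).
ΔA = A₂ − A₁ = 1135.463 − 521.840 = 613.6 sabins.

613.6 sabins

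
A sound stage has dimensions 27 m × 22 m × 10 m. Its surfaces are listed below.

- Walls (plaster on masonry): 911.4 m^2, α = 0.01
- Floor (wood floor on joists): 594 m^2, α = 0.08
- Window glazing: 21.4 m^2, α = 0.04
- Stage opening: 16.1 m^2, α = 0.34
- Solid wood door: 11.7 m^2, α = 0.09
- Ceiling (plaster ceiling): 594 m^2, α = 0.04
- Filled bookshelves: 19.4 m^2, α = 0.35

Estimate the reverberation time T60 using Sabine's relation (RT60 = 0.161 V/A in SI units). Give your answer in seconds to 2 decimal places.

A = Σ Sᵢαᵢ = 911.4×0.01 + 594×0.08 + 21.4×0.04 + 16.1×0.34 + 11.7×0.09 + 594×0.04 + 19.4×0.35 = 94.567 sabins.
Volume V = 27 × 22 × 10 = 5940 m³.
RT60 = 0.161 · V / A = 0.161 × 5940 / 94.567 = 10.11 s.

10.11 seconds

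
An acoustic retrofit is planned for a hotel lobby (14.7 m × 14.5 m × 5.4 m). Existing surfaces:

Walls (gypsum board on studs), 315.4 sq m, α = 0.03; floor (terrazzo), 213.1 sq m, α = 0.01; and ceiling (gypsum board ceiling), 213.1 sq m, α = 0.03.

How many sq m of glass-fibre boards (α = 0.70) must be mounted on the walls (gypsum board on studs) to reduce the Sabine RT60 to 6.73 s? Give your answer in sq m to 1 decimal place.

Summing Sᵢαᵢ: 9.462 + 2.131 + 6.393 → A₁ = 17.986 sabins.
V = 1151.01 m³. Target absorption A₂ = 0.161 × 1151.01 / 6.73 = 27.535 sabins.
ΔA needed = 27.535 − 17.986 = 9.549 sabins.
Net gain per sq m: Δα = 0.70 − 0.03 = 0.67.
Panel area = 9.549 / 0.67 = 14.3 sq m.

14.3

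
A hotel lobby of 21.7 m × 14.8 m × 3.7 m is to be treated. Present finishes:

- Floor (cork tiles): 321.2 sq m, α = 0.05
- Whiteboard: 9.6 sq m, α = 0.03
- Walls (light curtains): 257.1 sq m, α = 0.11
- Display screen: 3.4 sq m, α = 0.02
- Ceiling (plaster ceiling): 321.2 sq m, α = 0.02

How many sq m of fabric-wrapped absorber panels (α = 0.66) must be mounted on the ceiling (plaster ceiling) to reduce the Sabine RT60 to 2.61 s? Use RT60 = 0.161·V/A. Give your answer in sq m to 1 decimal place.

Summing Sᵢαᵢ: 16.060 + 0.288 + 28.281 + 0.068 + 6.424 → A₁ = 51.121 sabins.
V = 1188.292 m³. Target absorption A₂ = 0.161 × 1188.292 / 2.61 = 73.301 sabins.
ΔA needed = 73.301 − 51.121 = 22.180 sabins.
Each sq m of panel replacing the ceiling (plaster ceiling) adds (0.66 − 0.02) = 0.64 sabins.
Area = ΔA/Δα = 22.180/0.64 = 34.7 sq m.

34.7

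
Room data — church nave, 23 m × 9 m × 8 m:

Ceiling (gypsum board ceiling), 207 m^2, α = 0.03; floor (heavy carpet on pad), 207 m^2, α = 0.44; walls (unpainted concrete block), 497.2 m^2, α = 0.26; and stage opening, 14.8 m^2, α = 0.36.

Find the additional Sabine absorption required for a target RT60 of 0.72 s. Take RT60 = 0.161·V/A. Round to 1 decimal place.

138.4 sabins

Total absorption A₁ = 207*0.03 + 207*0.44 + 497.2*0.26 + 14.8*0.36
  = 6.210 + 91.080 + 129.272 + 5.328 = 231.890 m^2 sabins.
V = 1656 m³. Required absorption A₂ = 0.161 × 1656 / 0.72 = 370.300 sabins.
Additional absorption ΔA = 370.300 − 231.890 = 138.4 sabins.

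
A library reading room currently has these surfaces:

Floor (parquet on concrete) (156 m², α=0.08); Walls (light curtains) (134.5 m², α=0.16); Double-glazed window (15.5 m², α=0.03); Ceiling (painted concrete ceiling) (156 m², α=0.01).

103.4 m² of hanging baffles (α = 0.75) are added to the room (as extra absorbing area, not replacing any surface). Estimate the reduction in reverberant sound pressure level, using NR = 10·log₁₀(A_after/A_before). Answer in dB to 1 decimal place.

Equivalent absorption area: A_before = 156×0.08 + 134.5×0.16 + 15.5×0.03 + 156×0.01 = 36.025 m².
Treatment contributes 103.4·0.75 = 77.550 sabins.
A_after = 36.025 + 77.550 = 113.575 sabins.
Reduction = 10 log₁₀(A_after/A_before) = 10 log₁₀(3.1527) = 5.0 dB.

5.0 dB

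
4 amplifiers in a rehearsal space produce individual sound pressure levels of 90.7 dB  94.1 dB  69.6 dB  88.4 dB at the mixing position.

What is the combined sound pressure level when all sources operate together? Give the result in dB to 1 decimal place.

Sum in the linear (power) domain: Σ 10^(Lᵢ/10) = 10^(90.7/10) + 10^(94.1/10) + 10^(69.6/10) + 10^(88.4/10) = 4.446e+09.
L_total = 10·log₁₀(4.446e+09) = 96.5 dB.

96.5 dB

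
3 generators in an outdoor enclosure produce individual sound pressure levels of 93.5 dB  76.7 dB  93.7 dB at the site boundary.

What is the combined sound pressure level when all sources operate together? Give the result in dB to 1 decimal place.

Converting to relative power and adding: 10^(93.5/10) + 10^(76.7/10) + 10^(93.7/10) = 4.63e+09.
Back to dB: 10·log₁₀ Σ = 96.7 dB.

96.7 dB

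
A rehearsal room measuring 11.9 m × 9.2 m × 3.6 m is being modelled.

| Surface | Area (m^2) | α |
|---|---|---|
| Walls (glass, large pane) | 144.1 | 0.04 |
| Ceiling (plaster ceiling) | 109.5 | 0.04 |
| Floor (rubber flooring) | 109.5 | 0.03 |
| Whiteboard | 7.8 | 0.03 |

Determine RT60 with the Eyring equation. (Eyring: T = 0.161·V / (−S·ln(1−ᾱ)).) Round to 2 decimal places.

4.56 s

Total surface area S = 144.1 + 109.5 + 109.5 + 7.8 = 370.9 m^2.
Absorption A = 144.1×0.04 + 109.5×0.04 + 109.5×0.03 + 7.8×0.03 = 13.663 sabins.
ᾱ = 13.663 / 370.9 = 0.0368.
Eyring denominator: −S ln(1−ᾱ) = 13.907.
V = 11.9 × 9.2 × 3.6 = 394.128 m³.
T = 0.161·V/[−S·ln(1−ᾱ)] = 0.161·394.128/13.907 = 4.56 s.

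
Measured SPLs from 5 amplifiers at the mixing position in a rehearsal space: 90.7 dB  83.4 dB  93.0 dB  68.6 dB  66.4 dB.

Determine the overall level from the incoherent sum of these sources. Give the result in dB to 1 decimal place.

95.3 dB

Σ 10^(Lᵢ/10) = 3.401e+09.
Combined level = 10 log₁₀(3.401e+09) = 95.3 dB.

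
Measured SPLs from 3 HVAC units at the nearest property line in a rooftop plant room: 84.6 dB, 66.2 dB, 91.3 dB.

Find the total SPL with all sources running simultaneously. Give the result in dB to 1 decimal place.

Converting to relative power and adding: 10^(84.6/10) + 10^(66.2/10) + 10^(91.3/10) = 1.642e+09.
Back to dB: 10·log₁₀ Σ = 92.2 dB.

92.2 dB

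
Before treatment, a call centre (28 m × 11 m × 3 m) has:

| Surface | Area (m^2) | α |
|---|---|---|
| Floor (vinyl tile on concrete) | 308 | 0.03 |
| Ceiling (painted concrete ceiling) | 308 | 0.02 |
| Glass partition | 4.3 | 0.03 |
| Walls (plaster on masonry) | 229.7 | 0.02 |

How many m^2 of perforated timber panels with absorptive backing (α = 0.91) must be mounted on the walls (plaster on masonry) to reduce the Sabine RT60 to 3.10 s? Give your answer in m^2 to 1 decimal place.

31.3

Total absorption A₁ = 308·0.03 + 308·0.02 + 4.3·0.03 + 229.7·0.02
  = 9.240 + 6.160 + 0.129 + 4.594 = 20.123 m^2 sabins.
V = 924 m³. Target absorption A₂ = 0.161 × 924 / 3.10 = 47.988 sabins.
Absorption to add: 47.988 − 20.123 = 27.865 sabins.
Each m^2 of panel replacing the walls (plaster on masonry) adds (0.91 − 0.02) = 0.89 sabins.
Panel area = 27.865 / 0.89 = 31.3 m^2.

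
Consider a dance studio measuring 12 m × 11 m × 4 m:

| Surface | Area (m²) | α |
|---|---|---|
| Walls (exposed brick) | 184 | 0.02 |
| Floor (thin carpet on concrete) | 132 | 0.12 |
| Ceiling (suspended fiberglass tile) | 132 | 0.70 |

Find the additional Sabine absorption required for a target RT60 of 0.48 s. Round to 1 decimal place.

Summing Sᵢαᵢ: 3.680 + 15.840 + 92.400 → A₁ = 111.920 sabins.
For T = 0.48 s, need A₂ = 0.161·V/T = 0.161·528/0.48 = 177.100 sabins.
ΔA = A₂ − A₁ = 177.100 − 111.920 = 65.2 sabins.

65.2 sabins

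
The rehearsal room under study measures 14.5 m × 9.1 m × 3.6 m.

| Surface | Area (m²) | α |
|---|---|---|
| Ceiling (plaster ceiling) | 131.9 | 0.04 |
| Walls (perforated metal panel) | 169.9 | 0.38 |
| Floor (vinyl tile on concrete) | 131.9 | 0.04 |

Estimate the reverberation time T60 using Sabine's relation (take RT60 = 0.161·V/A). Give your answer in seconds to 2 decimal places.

A = Σ Sᵢαᵢ = 131.9*0.04 + 169.9*0.38 + 131.9*0.04 = 75.114 sabins.
Volume V = 14.5 × 9.1 × 3.6 = 475.02 m³.
RT60 = 0.161 · V / A = 0.161 × 475.02 / 75.114 = 1.02 s.

1.02 s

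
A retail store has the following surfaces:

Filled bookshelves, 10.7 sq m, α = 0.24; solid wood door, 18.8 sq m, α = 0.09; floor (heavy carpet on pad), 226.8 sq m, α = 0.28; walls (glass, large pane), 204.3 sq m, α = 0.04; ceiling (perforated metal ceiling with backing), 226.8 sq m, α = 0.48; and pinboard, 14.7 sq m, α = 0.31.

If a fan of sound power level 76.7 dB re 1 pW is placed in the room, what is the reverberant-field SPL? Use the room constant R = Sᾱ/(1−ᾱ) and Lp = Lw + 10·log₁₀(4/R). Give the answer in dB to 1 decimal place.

A = 189.357 sabins; S = 702.1 sq m.
ᾱ = 189.357/702.1 = 0.2697; R = Sᾱ/(1−ᾱ) = 189.357/(1−0.2697) = 259.287 sq m.
Lp = Lw + 10 log₁₀(4/R) = 76.7 -18.12 = 58.6 dB.

58.6 dB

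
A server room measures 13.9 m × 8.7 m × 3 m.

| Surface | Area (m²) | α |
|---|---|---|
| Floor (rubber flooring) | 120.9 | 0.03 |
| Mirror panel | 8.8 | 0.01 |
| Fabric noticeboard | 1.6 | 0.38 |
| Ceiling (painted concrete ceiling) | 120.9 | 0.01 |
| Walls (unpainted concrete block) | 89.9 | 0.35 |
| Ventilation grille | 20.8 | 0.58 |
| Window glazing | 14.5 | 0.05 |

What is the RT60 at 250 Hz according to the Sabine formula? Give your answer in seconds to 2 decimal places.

1.17 s

Equivalent absorption area: A = 120.9×0.03 + 8.8×0.01 + 1.6×0.38 + 120.9×0.01 + 89.9×0.35 + 20.8×0.58 + 14.5×0.05 = 49.786 m².
V = 13.9·8.7·3 = 362.79 m³.
RT60 = 0.161 · V / A = 0.161 × 362.79 / 49.786 = 1.17 s.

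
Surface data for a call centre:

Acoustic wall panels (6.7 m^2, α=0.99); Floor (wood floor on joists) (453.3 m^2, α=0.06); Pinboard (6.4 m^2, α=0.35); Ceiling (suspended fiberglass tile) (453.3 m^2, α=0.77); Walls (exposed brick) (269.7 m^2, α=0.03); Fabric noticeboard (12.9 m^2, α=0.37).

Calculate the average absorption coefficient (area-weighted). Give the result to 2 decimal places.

0.33

Total surface area S = 1202.3 m^2.
A = 6.7·0.99 + 453.3·0.06 + 6.4·0.35 + 453.3·0.77 + 269.7·0.03 + 12.9·0.37 = 397.976 sabins.
ᾱ = A/S = 0.33.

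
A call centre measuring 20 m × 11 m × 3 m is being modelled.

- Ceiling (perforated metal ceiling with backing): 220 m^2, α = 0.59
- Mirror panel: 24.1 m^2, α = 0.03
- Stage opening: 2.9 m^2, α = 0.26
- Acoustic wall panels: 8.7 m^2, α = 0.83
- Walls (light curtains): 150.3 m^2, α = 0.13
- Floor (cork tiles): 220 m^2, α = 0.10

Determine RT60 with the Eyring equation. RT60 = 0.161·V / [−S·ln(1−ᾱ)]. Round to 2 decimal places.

S = Σ Sᵢ = 626.0 m^2.
Absorption A = 220·0.59 + 24.1·0.03 + 2.9·0.26 + 8.7·0.83 + 150.3·0.13 + 220·0.10 = 180.037 sabins.
Mean coefficient ᾱ = A/S = 0.2876.
−S·ln(1−ᾱ) = −626.0 × ln(1 − 0.2876) = 212.286.
V = 20 × 11 × 3 = 660 m³.
RT60 = 0.161 × 660 / 212.286 = 0.50 s.

0.50 sec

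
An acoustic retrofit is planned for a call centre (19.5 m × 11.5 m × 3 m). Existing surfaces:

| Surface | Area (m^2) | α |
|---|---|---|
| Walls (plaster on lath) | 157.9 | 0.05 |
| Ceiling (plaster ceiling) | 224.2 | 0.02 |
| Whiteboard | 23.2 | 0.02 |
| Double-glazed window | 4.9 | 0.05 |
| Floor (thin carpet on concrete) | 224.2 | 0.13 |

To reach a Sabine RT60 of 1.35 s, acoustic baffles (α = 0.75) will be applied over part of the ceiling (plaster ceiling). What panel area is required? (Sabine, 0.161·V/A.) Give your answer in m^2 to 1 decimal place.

Total absorption A₁ = 157.9·0.05 + 224.2·0.02 + 23.2·0.02 + 4.9·0.05 + 224.2·0.13
  = 7.895 + 4.484 + 0.464 + 0.245 + 29.146 = 42.234 m^2 sabins.
Required A₂ = 0.161·672.75/1.35 = 80.232 sabins.
Absorption to add: 80.232 − 42.234 = 37.998 sabins.
Each m^2 of panel replacing the ceiling (plaster ceiling) adds (0.75 − 0.02) = 0.73 sabins.
Panel area = 37.998 / 0.73 = 52.1 m^2.

52.1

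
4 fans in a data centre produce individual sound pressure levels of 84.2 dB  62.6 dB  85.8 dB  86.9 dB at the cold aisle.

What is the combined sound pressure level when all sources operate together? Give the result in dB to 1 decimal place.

90.5 dB

Σ 10^(Lᵢ/10) = 1.135e+09.
Back to dB: 10·log₁₀ Σ = 90.5 dB.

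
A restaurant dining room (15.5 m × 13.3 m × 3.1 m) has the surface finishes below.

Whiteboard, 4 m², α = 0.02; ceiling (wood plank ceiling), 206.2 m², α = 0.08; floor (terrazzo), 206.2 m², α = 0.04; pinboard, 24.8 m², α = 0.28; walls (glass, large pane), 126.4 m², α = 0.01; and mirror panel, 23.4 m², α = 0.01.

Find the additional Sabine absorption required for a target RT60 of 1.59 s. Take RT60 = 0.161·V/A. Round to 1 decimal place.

31.4 sabins

Total absorption A₁ = 4×0.02 + 206.2×0.08 + 206.2×0.04 + 24.8×0.28 + 126.4×0.01 + 23.4×0.01
  = 0.080 + 16.496 + 8.248 + 6.944 + 1.264 + 0.234 = 33.266 m² sabins.
Target A₂ = 0.161·639.065/1.59 = 64.710 sabins (V = 639.065 m³).
Shortfall: 64.710 − 33.266 = 31.4 sabins.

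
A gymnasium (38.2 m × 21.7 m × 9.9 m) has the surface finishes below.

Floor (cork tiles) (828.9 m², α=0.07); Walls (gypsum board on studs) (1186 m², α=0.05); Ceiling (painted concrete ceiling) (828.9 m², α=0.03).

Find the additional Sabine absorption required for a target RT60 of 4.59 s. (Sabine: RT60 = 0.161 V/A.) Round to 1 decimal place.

145.7 sabins

Total absorption A₁ = 828.9×0.07 + 1186×0.05 + 828.9×0.03
  = 58.023 + 59.300 + 24.867 = 142.190 m² sabins.
V = 8206.506 m³. Required absorption A₂ = 0.161 × 8206.506 / 4.59 = 287.853 sabins.
Additional absorption ΔA = 287.853 − 142.190 = 145.7 sabins.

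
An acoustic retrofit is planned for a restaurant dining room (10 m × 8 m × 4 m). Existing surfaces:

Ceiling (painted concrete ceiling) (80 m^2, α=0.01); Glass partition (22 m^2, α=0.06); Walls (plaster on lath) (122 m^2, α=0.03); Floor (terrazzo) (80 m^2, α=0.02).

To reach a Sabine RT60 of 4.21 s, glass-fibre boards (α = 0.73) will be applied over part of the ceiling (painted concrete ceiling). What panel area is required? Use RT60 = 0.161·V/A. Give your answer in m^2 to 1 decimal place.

6.7

Equivalent absorption area: A₁ = 80·0.01 + 22·0.06 + 122·0.03 + 80·0.02 = 7.380 m^2.
V = 320 m³. Target absorption A₂ = 0.161 × 320 / 4.21 = 12.238 sabins.
ΔA needed = 12.238 − 7.380 = 4.858 sabins.
Each m^2 of panel replacing the ceiling (painted concrete ceiling) adds (0.73 − 0.01) = 0.72 sabins.
Panel area = 4.858 / 0.72 = 6.7 m^2.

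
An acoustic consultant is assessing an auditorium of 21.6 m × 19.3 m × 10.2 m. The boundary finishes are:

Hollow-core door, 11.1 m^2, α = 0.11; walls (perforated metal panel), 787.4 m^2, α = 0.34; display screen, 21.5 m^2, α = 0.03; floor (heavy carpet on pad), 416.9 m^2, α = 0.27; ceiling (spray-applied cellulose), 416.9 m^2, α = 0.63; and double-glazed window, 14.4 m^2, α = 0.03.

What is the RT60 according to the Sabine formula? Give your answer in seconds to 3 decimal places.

Total absorption A = 11.1×0.11 + 787.4×0.34 + 21.5×0.03 + 416.9×0.27 + 416.9×0.63 + 14.4×0.03
  = 1.221 + 267.716 + 0.645 + 112.563 + 262.647 + 0.432 = 645.224 m^2 sabins.
Volume V = 21.6 × 19.3 × 10.2 = 4252.176 m³.
RT60 = 0.161 · V / A = 0.161 × 4252.176 / 645.224 = 1.061 s.

1.061 s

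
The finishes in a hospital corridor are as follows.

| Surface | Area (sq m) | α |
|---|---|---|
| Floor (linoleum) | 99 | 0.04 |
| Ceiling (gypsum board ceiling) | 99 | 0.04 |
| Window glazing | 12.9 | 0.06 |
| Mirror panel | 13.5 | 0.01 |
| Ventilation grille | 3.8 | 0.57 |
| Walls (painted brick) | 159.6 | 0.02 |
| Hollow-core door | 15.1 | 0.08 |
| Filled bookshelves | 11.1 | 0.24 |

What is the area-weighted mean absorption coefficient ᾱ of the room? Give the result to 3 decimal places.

S = Σ Sᵢ = 99 + 99 + 12.9 + 13.5 + 3.8 + 159.6 + 15.1 + 11.1 = 414.0 sq m.
Weighted sum Σ Sα = 18.059.
ᾱ = A/S = 0.044.

0.044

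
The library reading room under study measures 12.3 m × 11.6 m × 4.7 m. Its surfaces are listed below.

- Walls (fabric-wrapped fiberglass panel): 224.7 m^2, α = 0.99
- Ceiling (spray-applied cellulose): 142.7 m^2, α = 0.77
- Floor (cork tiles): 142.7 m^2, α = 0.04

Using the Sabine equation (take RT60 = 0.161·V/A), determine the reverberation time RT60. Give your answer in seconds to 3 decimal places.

Equivalent absorption area: A = 224.7·0.99 + 142.7·0.77 + 142.7·0.04 = 338.040 m^2.
Room volume: 670.596 m³.
T = 0.161 V/A = 0.161·670.596/338.040 = 0.319 s.

0.319 s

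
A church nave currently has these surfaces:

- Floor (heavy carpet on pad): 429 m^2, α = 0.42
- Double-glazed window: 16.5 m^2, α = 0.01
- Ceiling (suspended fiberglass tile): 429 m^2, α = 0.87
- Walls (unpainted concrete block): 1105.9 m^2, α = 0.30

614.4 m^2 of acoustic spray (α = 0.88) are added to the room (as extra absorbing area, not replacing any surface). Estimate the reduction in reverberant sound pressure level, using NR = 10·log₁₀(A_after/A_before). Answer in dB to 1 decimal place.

A_before = Σ Sᵢαᵢ = 429·0.42 + 16.5·0.01 + 429·0.87 + 1105.9·0.30 = 885.345 sabins.
Added absorption = 614.4 × 0.88 = 540.672 sabins.
A_after = 885.345 + 540.672 = 1426.017 sabins.
Reduction = 10 log₁₀(A_after/A_before) = 10 log₁₀(1.6107) = 2.1 dB.

2.1 dB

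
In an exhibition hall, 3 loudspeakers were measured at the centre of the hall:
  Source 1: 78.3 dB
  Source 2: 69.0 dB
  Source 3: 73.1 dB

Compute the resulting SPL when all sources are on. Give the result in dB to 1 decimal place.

Converting to relative power and adding: 10^(78.3/10) + 10^(69.0/10) + 10^(73.1/10) = 9.597e+07.
Combined level = 10 log₁₀(9.597e+07) = 79.8 dB.

79.8 dB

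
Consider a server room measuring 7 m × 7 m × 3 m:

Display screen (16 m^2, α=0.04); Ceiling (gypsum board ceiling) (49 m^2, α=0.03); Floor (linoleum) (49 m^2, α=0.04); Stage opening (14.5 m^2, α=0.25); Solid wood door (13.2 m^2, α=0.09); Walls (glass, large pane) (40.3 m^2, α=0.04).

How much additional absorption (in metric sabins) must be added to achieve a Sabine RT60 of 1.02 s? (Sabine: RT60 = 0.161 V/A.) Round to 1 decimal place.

12.7 sabins

Equivalent absorption area: A₁ = 16·0.04 + 49·0.03 + 49·0.04 + 14.5·0.25 + 13.2·0.09 + 40.3·0.04 = 10.495 m^2.
V = 147 m³. Required absorption A₂ = 0.161 × 147 / 1.02 = 23.203 sabins.
Additional absorption ΔA = 23.203 − 10.495 = 12.7 sabins.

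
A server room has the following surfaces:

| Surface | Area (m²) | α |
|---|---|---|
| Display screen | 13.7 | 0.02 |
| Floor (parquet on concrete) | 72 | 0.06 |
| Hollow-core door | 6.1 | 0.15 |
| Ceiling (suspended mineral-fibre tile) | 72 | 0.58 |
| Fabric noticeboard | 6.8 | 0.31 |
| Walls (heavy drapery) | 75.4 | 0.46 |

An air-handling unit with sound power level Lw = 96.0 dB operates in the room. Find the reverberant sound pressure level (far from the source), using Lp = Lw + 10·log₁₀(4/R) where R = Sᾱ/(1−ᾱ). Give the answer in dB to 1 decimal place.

Σ(Sᵢαᵢ) = 13.7×0.02 + 72×0.06 + 6.1×0.15 + 72×0.58 + 6.8×0.31 + 75.4×0.46 = 84.061; total area S = 246.0 m².
ᾱ = 84.061/246.0 = 0.3417; R = Sᾱ/(1−ᾱ) = 84.061/(1−0.3417) = 127.694 m².
Lp = 96.0 + 10·log₁₀(4/127.694) = 96.0 + (-15.04) = 81.0 dB.

81.0 dB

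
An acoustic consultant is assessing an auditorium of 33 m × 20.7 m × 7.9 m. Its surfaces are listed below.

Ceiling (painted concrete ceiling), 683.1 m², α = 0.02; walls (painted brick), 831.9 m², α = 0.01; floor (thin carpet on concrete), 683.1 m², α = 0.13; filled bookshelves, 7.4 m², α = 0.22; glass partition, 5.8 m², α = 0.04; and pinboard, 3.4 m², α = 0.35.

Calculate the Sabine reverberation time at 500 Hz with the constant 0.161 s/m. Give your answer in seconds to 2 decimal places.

7.63 seconds

Equivalent absorption area: A = 683.1×0.02 + 831.9×0.01 + 683.1×0.13 + 7.4×0.22 + 5.8×0.04 + 3.4×0.35 = 113.834 m².
Room volume: 5396.49 m³.
T = 0.161 V/A = 0.161·5396.49/113.834 = 7.63 s.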